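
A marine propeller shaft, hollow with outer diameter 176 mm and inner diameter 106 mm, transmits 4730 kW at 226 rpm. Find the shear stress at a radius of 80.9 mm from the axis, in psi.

ω = 2π·226/60 = 23.67 rad/s, so T = P/ω = 4730×10³ / 23.67 = 199900 N·m.
J = π(d_o⁴ − d_i⁴)/32 = π(0.176⁴ − 0.106⁴)/32 = 8.181×10^-5 m⁴.
Shear stress varies linearly with radius: τ = T·r/J = 199900 × 0.0809 / 8.181×10^-5 = 1.976×10^8 Pa.

28700 psi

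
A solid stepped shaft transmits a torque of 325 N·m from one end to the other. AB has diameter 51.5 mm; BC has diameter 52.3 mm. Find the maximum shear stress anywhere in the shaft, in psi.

1760 psi

Under the same torque, τ_max = 16T/(πd³) is largest where d is smallest — segment AB (d = 51.5 mm).
τ_max = 16·325.0/(π·(0.0515)³) = 1.212×10^7 Pa.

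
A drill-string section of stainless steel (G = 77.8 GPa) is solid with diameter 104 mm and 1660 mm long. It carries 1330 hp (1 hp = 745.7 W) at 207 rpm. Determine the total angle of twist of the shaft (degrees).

4.87°

ω = 2π·207/60 = 21.68 rad/s, so T = P/ω = 1330×745.7 / 21.68 = 45750 N·m.
J = πd⁴/32 = π(0.104)⁴/32 = 1.149×10^-5 m⁴.
θ = T·L/(G·J) = 45750 × 1.66 / (77.8×10⁹ × 1.149×10^-5) = 0.08500 rad.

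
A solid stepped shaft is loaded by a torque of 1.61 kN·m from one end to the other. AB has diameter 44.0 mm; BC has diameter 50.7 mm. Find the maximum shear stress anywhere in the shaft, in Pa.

Under the same torque, τ_max = 16T/(πd³) is largest where d is smallest — segment AB (d = 44.0 mm).
τ_max = 16·1610/(π·(0.0440)³) = 9.626×10^7 Pa.

9.63e7 Pa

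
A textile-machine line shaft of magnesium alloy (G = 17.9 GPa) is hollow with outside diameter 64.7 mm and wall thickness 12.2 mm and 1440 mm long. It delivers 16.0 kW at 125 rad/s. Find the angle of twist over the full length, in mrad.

ω = 125 rad/s, so T = P/ω = 16.0×10³ / 125.0 = 128.0 N·m.
J = π(d_o⁴ − d_i⁴)/32 = π(0.0647⁴ − 0.0403⁴)/32 = 1.461×10^-6 m⁴.
θ = T·L/(G·J) = 128.0 × 1.44 / (17.9×10⁹ × 1.461×10^-6) = 7.046×10^-3 rad.

7.05 mrad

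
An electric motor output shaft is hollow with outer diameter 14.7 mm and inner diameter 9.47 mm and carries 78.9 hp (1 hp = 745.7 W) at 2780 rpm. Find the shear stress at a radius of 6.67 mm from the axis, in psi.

ω = 2π·2780/60 = 291.1 rad/s, so T = P/ω = 78.9×745.7 / 291.1 = 202.1 N·m.
J = π(d_o⁴ − d_i⁴)/32 = π(0.0147⁴ − 0.00947⁴)/32 = 3.795×10^-9 m⁴.
Shear stress varies linearly with radius: τ = T·r/J = 202.1 × 0.00667 / 3.795×10^-9 = 3.552×10^8 Pa.

51500 psi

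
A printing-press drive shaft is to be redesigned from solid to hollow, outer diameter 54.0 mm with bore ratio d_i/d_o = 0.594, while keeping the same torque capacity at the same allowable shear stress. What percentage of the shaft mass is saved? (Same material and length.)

29.3 %

Equal τ_max and T ⇒ the solid shaft needs d_s³ = d_o³(1−k⁴), so d_s = 54.0·(1−0.594⁴)^(1/3) = 51.66 mm.
Area ratio A_h/A_s = d_o²(1−k²)/d_s² = (1−k²)/(1−k⁴)^(2/3) = 0.7071.
Mass saving = 1 − 0.7071 = 29.3 %.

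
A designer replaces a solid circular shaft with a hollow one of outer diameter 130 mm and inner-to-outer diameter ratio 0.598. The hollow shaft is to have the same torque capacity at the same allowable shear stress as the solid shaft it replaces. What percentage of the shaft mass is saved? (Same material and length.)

Equal τ_max and T ⇒ the solid shaft needs d_s³ = d_o³(1−k⁴), so d_s = 130·(1−0.598⁴)^(1/3) = 124.2 mm.
Area ratio A_h/A_s = d_o²(1−k²)/d_s² = (1−k²)/(1−k⁴)^(2/3) = 0.7038.
Mass saving = 1 − 0.7038 = 29.6 %.

29.6 %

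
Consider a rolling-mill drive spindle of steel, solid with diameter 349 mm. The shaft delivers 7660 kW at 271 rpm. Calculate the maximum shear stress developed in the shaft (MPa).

32.3 MPa

ω = 2π·271/60 = 28.38 rad/s, so T = P/ω = 7660×10³ / 28.38 = 269900 N·m.
J = πd⁴/32 = π(0.349)⁴/32 = 1.456×10^-3 m⁴.
τ_max = T·r/J = 269900 × 0.174 / 1.456×10^-3 = 3.234×10^7 Pa.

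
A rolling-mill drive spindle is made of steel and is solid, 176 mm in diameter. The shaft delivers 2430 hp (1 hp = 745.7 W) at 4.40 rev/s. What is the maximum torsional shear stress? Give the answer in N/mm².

61.2 N/mm²

ω = 2π·4.40 = 27.65 rad/s, so T = P/ω = 2430×745.7 / 27.65 = 65540 N·m.
J = πd⁴/32 = π(0.176)⁴/32 = 9.420×10^-5 m⁴.
τ_max = T·r/J = 65540 × 0.0880 / 9.420×10^-5 = 6.123×10^7 Pa.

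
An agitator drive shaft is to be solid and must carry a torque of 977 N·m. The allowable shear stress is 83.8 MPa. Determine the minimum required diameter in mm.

For a solid shaft τ_max = 16T/(πd³), so d = (16T/(π τ_allow))^(1/3) = (16·977.0/(π·8.38×10^7))^(1/3) = 0.03901 m.

39.0 mm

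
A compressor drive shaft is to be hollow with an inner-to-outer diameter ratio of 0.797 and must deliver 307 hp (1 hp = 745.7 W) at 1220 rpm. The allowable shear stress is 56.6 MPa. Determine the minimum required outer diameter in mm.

ω = 2π·1220/60 = 127.8 rad/s, so T = P/ω = 307×745.7 / 127.8 = 1792 N·m.
For a hollow shaft with d_i/d_o = 0.797: τ_max = 16T/(π d_o³ (1−k⁴)), so d_o = [16T/(π τ_allow (1−k⁴))]^(1/3) = [16·1792/(π·5.66×10^7·0.5965)]^(1/3) = 0.06466 m.

64.7 mm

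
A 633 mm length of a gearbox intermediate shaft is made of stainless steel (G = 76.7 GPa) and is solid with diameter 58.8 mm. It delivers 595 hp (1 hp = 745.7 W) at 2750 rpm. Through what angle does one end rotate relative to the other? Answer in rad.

0.0108 rad

ω = 2π·2750/60 = 288.0 rad/s, so T = P/ω = 595×745.7 / 288.0 = 1541 N·m.
J = πd⁴/32 = π(0.0588)⁴/32 = 1.174×10^-6 m⁴.
θ = T·L/(G·J) = 1541 × 0.633 / (76.7×10⁹ × 1.174×10^-6) = 0.01083 rad.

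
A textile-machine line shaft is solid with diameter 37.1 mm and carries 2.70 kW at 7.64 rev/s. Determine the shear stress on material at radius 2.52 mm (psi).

111 psi

ω = 2π·7.64 = 48.00 rad/s, so T = P/ω = 2.70×10³ / 48.00 = 56.25 N·m.
J = πd⁴/32 = π(0.0371)⁴/32 = 1.860×10^-7 m⁴.
Shear stress varies linearly with radius: τ = T·r/J = 56.25 × 0.00252 / 1.860×10^-7 = 7.621×10^5 Pa.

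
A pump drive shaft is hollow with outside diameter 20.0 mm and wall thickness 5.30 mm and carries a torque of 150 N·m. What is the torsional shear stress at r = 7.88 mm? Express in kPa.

79100 kPa

J = π(d_o⁴ − d_i⁴)/32 = π(0.0200⁴ − 0.00940⁴)/32 = 1.494×10^-8 m⁴.
Shear stress varies linearly with radius: τ = T·r/J = 150.0 × 0.00788 / 1.494×10^-8 = 7.911×10^7 Pa.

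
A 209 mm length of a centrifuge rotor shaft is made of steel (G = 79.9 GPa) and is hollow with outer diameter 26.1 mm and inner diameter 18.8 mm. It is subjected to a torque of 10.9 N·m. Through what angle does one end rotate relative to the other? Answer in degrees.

0.0491°

J = π(d_o⁴ − d_i⁴)/32 = π(0.0261⁴ − 0.0188⁴)/32 = 3.329×10^-8 m⁴.
θ = T·L/(G·J) = 10.90 × 0.209 / (79.9×10⁹ × 3.329×10^-8) = 8.564×10^-4 rad.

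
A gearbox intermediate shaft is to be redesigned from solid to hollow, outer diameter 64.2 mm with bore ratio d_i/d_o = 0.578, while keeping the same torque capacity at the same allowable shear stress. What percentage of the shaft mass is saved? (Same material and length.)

27.9 %

Equal τ_max and T ⇒ the solid shaft needs d_s³ = d_o³(1−k⁴), so d_s = 64.2·(1−0.578⁴)^(1/3) = 61.72 mm.
Area ratio A_h/A_s = d_o²(1−k²)/d_s² = (1−k²)/(1−k⁴)^(2/3) = 0.7206.
Mass saving = 1 − 0.7206 = 27.9 %.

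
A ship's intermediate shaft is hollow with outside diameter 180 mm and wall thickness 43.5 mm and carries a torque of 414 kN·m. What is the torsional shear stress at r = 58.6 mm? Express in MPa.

J = π(d_o⁴ − d_i⁴)/32 = π(0.180⁴ − 0.0930⁴)/32 = 9.572×10^-5 m⁴.
Shear stress varies linearly with radius: τ = T·r/J = 414000 × 0.0586 / 9.572×10^-5 = 2.535×10^8 Pa.

253 MPa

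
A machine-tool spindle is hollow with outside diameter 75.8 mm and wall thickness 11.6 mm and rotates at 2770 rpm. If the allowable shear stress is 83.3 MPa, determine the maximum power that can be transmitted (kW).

1590 kW

J = π(d_o⁴ − d_i⁴)/32 = π(0.0758⁴ − 0.0526⁴)/32 = 2.489×10^-6 m⁴.
T_max = τ_allow·J/r = 8.33×10^7 × 2.489×10^-6 / 0.0379 = 5472 N·m.
ω = 2π·2770/60 = 290.1 rad/s, so P_max = T_max·ω = 1.587×10^6 W.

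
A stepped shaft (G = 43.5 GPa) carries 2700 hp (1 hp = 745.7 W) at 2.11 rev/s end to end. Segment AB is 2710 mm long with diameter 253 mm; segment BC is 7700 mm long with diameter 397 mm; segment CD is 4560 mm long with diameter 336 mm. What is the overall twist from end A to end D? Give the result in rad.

0.0473 rad

ω = 2π·2.11 = 13.26 rad/s, so T = P/ω = 2700×745.7 / 13.26 = 151900 N·m.
J_AB = π(0.253)⁴/32 = 4.02×10^-4 m⁴; J_BC = π(0.397)⁴/32 = 2.44×10^-3 m⁴; J_CD = π(0.336)⁴/32 = 1.25×10^-3 m⁴.
θ = (T/G)·Σ L_i/J_i = (151900/43.5×10⁹)·(2.71/4.02×10^-4 + 7.70/2.44×10^-3 + 4.56/1.25×10^-3) = 0.04727 rad.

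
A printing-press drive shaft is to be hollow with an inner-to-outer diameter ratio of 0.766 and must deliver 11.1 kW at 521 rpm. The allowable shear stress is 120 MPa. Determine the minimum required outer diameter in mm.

ω = 2π·521/60 = 54.56 rad/s, so T = P/ω = 11.1×10³ / 54.56 = 203.4 N·m.
For a hollow shaft with d_i/d_o = 0.766: τ_max = 16T/(π d_o³ (1−k⁴)), so d_o = [16T/(π τ_allow (1−k⁴))]^(1/3) = [16·203.4/(π·1.20×10^8·0.6557)]^(1/3) = 0.02361 m.

23.6 mm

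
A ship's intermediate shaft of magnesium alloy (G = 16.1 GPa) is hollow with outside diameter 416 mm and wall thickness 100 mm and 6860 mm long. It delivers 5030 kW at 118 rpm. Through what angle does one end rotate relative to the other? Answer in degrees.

ω = 2π·118/60 = 12.36 rad/s, so T = P/ω = 5030×10³ / 12.36 = 407100 N·m.
J = π(d_o⁴ − d_i⁴)/32 = π(0.416⁴ − 0.216⁴)/32 = 2.726×10^-3 m⁴.
θ = T·L/(G·J) = 407100 × 6.86 / (16.1×10⁹ × 2.726×10^-3) = 0.06361 rad.

3.64°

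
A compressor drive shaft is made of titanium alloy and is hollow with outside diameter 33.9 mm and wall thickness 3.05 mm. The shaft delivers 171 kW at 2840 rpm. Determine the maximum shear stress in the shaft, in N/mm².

ω = 2π·2840/60 = 297.4 rad/s, so T = P/ω = 171×10³ / 297.4 = 575.0 N·m.
J = π(d_o⁴ − d_i⁴)/32 = π(0.0339⁴ − 0.0278⁴)/32 = 7.102×10^-8 m⁴.
τ_max = T·r/J = 575.0 × 0.0169 / 7.102×10^-8 = 1.372×10^8 Pa.

137 N/mm²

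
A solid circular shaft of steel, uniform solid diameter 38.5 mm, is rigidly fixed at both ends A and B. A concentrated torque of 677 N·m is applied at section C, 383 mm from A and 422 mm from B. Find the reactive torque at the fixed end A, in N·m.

355 N·m

With uniform GJ and both ends fixed, compatibility θ_AC = θ_CB gives T_A·a = T_B·b, together with T_A + T_B = T₀.
T_A = T₀·b/(a+b) = 677.0·422/805.0 = 354.9 N·m; T_B = 322.1 N·m.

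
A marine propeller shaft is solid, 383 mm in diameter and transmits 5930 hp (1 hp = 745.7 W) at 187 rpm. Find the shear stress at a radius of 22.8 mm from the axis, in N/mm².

ω = 2π·187/60 = 19.58 rad/s, so T = P/ω = 5930×745.7 / 19.58 = 225800 N·m.
J = πd⁴/32 = π(0.383)⁴/32 = 2.112×10^-3 m⁴.
Shear stress varies linearly with radius: τ = T·r/J = 225800 × 0.0228 / 2.112×10^-3 = 2.437×10^6 Pa.

2.44 N/mm²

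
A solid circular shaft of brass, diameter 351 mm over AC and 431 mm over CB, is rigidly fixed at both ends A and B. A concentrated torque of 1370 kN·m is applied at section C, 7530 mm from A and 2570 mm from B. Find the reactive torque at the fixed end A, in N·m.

179000 N·m

Compatibility: T_A·a/J_AC = T_B·b/J_CB with T_A + T_B = T₀.
J_AC = 1.49×10^-3 m⁴, J_CB = 3.39×10^-3 m⁴, so T_A = T₀·(J_AC/a)/((J_AC/a)+(J_CB/b)) = 178800 N·m, T_B = 1.191e6 N·m.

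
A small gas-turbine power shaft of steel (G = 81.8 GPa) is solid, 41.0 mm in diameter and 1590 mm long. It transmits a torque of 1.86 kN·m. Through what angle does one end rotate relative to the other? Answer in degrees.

7.47°

J = πd⁴/32 = π(0.0410)⁴/32 = 2.774×10^-7 m⁴.
θ = T·L/(G·J) = 1860 × 1.59 / (81.8×10⁹ × 2.774×10^-7) = 0.1303 rad.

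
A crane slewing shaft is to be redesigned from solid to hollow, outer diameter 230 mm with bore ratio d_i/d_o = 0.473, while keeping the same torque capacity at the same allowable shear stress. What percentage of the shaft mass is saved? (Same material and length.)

Equal τ_max and T ⇒ the solid shaft needs d_s³ = d_o³(1−k⁴), so d_s = 230·(1−0.473⁴)^(1/3) = 226.1 mm.
Area ratio A_h/A_s = d_o²(1−k²)/d_s² = (1−k²)/(1−k⁴)^(2/3) = 0.8033.
Mass saving = 1 − 0.8033 = 19.7 %.

19.7 %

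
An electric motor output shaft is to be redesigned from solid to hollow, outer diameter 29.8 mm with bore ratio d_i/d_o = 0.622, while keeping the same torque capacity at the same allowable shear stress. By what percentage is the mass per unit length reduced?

31.7 %

Equal τ_max and T ⇒ the solid shaft needs d_s³ = d_o³(1−k⁴), so d_s = 29.8·(1−0.622⁴)^(1/3) = 28.23 mm.
Area ratio A_h/A_s = d_o²(1−k²)/d_s² = (1−k²)/(1−k⁴)^(2/3) = 0.6831.
Mass saving = 1 − 0.6831 = 31.7 %.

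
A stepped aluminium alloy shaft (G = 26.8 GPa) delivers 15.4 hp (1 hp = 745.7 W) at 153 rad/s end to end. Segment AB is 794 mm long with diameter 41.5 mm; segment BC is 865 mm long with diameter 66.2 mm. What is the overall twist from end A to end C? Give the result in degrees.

ω = 153 rad/s, so T = P/ω = 15.4×745.7 / 153.0 = 75.06 N·m.
J_AB = π(0.0415)⁴/32 = 2.91×10^-7 m⁴; J_BC = π(0.0662)⁴/32 = 1.89×10^-6 m⁴.
θ = (T/G)·Σ L_i/J_i = (75.06/26.8×10⁹)·(0.794/2.91×10^-7 + 0.865/1.89×10^-6) = 8.921×10^-3 rad.

0.511°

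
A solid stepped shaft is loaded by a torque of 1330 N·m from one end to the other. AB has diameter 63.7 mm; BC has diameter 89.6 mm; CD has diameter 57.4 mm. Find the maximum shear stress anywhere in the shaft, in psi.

5190 psi

Under the same torque, τ_max = 16T/(πd³) is largest where d is smallest — segment CD (d = 57.4 mm).
τ_max = 16·1330/(π·(0.0574)³) = 3.582×10^7 Pa.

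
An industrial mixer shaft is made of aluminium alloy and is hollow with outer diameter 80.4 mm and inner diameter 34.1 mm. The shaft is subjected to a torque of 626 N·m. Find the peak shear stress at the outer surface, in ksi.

0.919 ksi

J = π(d_o⁴ − d_i⁴)/32 = π(0.0804⁴ − 0.0341⁴)/32 = 3.970×10^-6 m⁴.
τ_max = T·r/J = 626.0 × 0.0402 / 3.970×10^-6 = 6.340×10^6 Pa.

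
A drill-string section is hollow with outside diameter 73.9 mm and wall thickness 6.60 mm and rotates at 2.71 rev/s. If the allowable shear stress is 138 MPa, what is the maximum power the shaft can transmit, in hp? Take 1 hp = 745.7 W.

136 hp

J = π(d_o⁴ − d_i⁴)/32 = π(0.0739⁴ − 0.0607⁴)/32 = 1.595×10^-6 m⁴.
T_max = τ_allow·J/r = 1.38×10^8 × 1.595×10^-6 / 0.0370 = 5958 N·m.
ω = 2π·2.71 = 17.03 rad/s, so P_max = T_max·ω = 1.014×10^5 W.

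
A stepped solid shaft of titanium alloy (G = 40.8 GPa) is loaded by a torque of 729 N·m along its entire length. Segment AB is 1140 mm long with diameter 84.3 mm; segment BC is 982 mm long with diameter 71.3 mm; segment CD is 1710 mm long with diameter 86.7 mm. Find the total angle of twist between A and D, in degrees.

0.947°

J_AB = π(0.0843)⁴/32 = 4.96×10^-6 m⁴; J_BC = π(0.0713)⁴/32 = 2.54×10^-6 m⁴; J_CD = π(0.0867)⁴/32 = 5.55×10^-6 m⁴.
θ = (T/G)·Σ L_i/J_i = (729.0/40.8×10⁹)·(1.14/4.96×10^-6 + 0.982/2.54×10^-6 + 1.71/5.55×10^-6) = 0.01653 rad.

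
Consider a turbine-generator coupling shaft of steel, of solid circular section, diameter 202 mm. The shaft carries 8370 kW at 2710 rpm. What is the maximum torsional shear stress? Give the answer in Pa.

ω = 2π·2710/60 = 283.8 rad/s, so T = P/ω = 8370×10³ / 283.8 = 29490 N·m.
J = πd⁴/32 = π(0.202)⁴/32 = 1.635×10^-4 m⁴.
τ_max = T·r/J = 29490 × 0.101 / 1.635×10^-4 = 1.822×10^7 Pa.

1.82e7 Pa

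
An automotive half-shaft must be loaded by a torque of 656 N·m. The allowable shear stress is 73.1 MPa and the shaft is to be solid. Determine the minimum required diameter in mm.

35.8 mm

For a solid shaft τ_max = 16T/(πd³), so d = (16T/(π τ_allow))^(1/3) = (16·656.0/(π·7.31×10^7))^(1/3) = 0.03575 m.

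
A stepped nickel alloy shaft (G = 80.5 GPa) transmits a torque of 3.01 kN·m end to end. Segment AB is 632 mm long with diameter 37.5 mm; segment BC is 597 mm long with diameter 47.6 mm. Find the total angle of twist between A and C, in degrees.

J_AB = π(0.0375)⁴/32 = 1.94×10^-7 m⁴; J_BC = π(0.0476)⁴/32 = 5.04×10^-7 m⁴.
θ = (T/G)·Σ L_i/J_i = (3010/80.5×10⁹)·(0.632/1.94×10^-7 + 0.597/5.04×10^-7) = 0.1660 rad.

9.51°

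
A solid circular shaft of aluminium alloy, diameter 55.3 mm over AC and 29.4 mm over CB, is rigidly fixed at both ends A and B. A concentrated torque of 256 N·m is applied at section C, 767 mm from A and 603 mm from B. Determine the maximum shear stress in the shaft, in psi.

Compatibility: T_A·a/J_AC = T_B·b/J_CB with T_A + T_B = T₀.
J_AC = 9.18×10^-7 m⁴, J_CB = 7.33×10^-8 m⁴, so T_A = T₀·(J_AC/a)/((J_AC/a)+(J_CB/b)) = 232.4 N·m, T_B = 23.61 N·m.
τ in each portion: τ_AC = 7.00×10^6 Pa, τ_CB = 4.73×10^6 Pa; maximum is in AC.
τ_max = T_AC·r/J = 232.4·0.0276/9.18×10^-7 = 6.998×10^6 Pa.

1020 psi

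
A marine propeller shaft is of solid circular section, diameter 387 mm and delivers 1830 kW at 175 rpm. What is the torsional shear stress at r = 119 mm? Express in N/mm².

ω = 2π·175/60 = 18.33 rad/s, so T = P/ω = 1830×10³ / 18.33 = 99860 N·m.
J = πd⁴/32 = π(0.387)⁴/32 = 2.202×10^-3 m⁴.
Shear stress varies linearly with radius: τ = T·r/J = 99860 × 0.119 / 2.202×10^-3 = 5.396×10^6 Pa.

5.40 N/mm²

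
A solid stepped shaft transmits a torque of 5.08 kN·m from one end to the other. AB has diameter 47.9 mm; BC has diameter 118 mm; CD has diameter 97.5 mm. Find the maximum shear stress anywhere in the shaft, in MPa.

235 MPa

Under the same torque, τ_max = 16T/(πd³) is largest where d is smallest — segment AB (d = 47.9 mm).
τ_max = 16·5080/(π·(0.0479)³) = 2.354×10^8 Pa.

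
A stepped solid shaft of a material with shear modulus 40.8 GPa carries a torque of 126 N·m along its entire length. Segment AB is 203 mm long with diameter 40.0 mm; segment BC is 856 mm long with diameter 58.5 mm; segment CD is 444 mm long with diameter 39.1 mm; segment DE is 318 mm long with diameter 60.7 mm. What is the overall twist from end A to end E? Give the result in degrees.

J_AB = π(0.0400)⁴/32 = 2.51×10^-7 m⁴; J_BC = π(0.0585)⁴/32 = 1.15×10^-6 m⁴; J_CD = π(0.0391)⁴/32 = 2.29×10^-7 m⁴; J_DE = π(0.0607)⁴/32 = 1.33×10^-6 m⁴.
θ = (T/G)·Σ L_i/J_i = (126.0/40.8×10⁹)·(0.203/2.51×10^-7 + 0.856/1.15×10^-6 + 0.444/2.29×10^-7 + 0.318/1.33×10^-6) = 0.01151 rad.

0.659°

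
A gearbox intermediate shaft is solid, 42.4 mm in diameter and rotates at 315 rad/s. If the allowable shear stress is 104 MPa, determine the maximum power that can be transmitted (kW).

490 kW

J = πd⁴/32 = π(0.0424)⁴/32 = 3.173×10^-7 m⁴.
T_max = τ_allow·J/r = 1.04×10^8 × 3.173×10^-7 / 0.0212 = 1557 N·m.
ω = 315 rad/s, so P_max = T_max·ω = 4.903×10^5 W.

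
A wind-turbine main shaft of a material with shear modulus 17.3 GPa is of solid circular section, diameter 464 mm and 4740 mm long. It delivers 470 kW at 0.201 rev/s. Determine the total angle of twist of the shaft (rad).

ω = 2π·0.201 = 1.263 rad/s, so T = P/ω = 470×10³ / 1.263 = 372200 N·m.
J = πd⁴/32 = π(0.464)⁴/32 = 4.551×10^-3 m⁴.
θ = T·L/(G·J) = 372200 × 4.74 / (17.3×10⁹ × 4.551×10^-3) = 0.02241 rad.

0.0224 rad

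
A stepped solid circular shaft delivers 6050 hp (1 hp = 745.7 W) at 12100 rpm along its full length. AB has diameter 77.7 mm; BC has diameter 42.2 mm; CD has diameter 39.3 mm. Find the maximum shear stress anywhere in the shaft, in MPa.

299 MPa

ω = 2π·12100/60 = 1267 rad/s, so T = P/ω = 6050×745.7 / 1267 = 3560 N·m.
Under the same torque, τ_max = 16T/(πd³) is largest where d is smallest — segment CD (d = 39.3 mm).
τ_max = 16·3560/(π·(0.0393)³) = 2.987×10^8 Pa.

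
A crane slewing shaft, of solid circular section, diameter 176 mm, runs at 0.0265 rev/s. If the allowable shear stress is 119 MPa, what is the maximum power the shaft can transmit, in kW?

21.2 kW

J = πd⁴/32 = π(0.176)⁴/32 = 9.420×10^-5 m⁴.
T_max = τ_allow·J/r = 1.19×10^8 × 9.420×10^-5 / 0.0880 = 127400 N·m.
ω = 2π·0.0265 = 0.1665 rad/s, so P_max = T_max·ω = 2.121×10^4 W.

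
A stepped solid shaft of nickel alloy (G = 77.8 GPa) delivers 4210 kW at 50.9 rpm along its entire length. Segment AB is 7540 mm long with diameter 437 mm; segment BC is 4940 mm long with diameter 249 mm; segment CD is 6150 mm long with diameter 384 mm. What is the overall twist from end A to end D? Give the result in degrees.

ω = 2π·50.9/60 = 5.330 rad/s, so T = P/ω = 4210×10³ / 5.330 = 789800 N·m.
J_AB = π(0.437)⁴/32 = 3.58×10^-3 m⁴; J_BC = π(0.249)⁴/32 = 3.77×10^-4 m⁴; J_CD = π(0.384)⁴/32 = 2.13×10^-3 m⁴.
θ = (T/G)·Σ L_i/J_i = (789800/77.8×10⁹)·(7.54/3.58×10^-3 + 4.94/3.77×10^-4 + 6.15/2.13×10^-3) = 0.1835 rad.

10.5°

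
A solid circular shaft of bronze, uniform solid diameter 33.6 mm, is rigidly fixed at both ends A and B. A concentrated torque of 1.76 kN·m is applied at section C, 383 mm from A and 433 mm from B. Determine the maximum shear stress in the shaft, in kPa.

125000 kPa

With uniform GJ and both ends fixed, compatibility θ_AC = θ_CB gives T_A·a = T_B·b, together with T_A + T_B = T₀.
T_A = T₀·b/(a+b) = 1760·433/816.0 = 933.9 N·m; T_B = 826.1 N·m.
τ in each portion: τ_AC = 1.25×10^8 Pa, τ_CB = 1.11×10^8 Pa; maximum is in AC.
τ_max = T_AC·r/J = 933.9·0.0168/1.25×10^-7 = 1.254×10^8 Pa.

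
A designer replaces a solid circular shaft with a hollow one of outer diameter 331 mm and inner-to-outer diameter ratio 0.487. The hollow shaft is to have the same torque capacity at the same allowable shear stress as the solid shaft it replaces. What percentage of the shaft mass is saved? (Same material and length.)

20.7 %

Equal τ_max and T ⇒ the solid shaft needs d_s³ = d_o³(1−k⁴), so d_s = 331·(1−0.487⁴)^(1/3) = 324.7 mm.
Area ratio A_h/A_s = d_o²(1−k²)/d_s² = (1−k²)/(1−k⁴)^(2/3) = 0.7928.
Mass saving = 1 − 0.7928 = 20.7 %.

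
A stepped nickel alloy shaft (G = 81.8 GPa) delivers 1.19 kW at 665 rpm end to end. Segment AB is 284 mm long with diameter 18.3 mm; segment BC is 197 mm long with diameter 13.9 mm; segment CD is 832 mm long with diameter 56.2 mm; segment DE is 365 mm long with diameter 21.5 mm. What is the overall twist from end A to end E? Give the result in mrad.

20.4 mrad

ω = 2π·665/60 = 69.64 rad/s, so T = P/ω = 1.19×10³ / 69.64 = 17.09 N·m.
J_AB = π(0.0183)⁴/32 = 1.10×10^-8 m⁴; J_BC = π(0.0139)⁴/32 = 3.66×10^-9 m⁴; J_CD = π(0.0562)⁴/32 = 9.79×10^-7 m⁴; J_DE = π(0.0215)⁴/32 = 2.10×10^-8 m⁴.
θ = (T/G)·Σ L_i/J_i = (17.09/81.8×10⁹)·(0.284/1.10×10^-8 + 0.197/3.66×10^-9 + 0.832/9.79×10^-7 + 0.365/2.10×10^-8) = 0.02043 rad.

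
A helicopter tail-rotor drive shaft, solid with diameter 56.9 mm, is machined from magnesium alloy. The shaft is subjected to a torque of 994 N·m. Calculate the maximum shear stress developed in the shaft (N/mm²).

27.5 N/mm²

J = πd⁴/32 = π(0.0569)⁴/32 = 1.029×10^-6 m⁴.
τ_max = T·r/J = 994.0 × 0.0284 / 1.029×10^-6 = 2.748×10^7 Pa.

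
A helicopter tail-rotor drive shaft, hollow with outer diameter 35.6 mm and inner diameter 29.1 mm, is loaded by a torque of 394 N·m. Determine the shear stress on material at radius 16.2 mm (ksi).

10.6 ksi

J = π(d_o⁴ − d_i⁴)/32 = π(0.0356⁴ − 0.0291⁴)/32 = 8.729×10^-8 m⁴.
Shear stress varies linearly with radius: τ = T·r/J = 394.0 × 0.0162 / 8.729×10^-8 = 7.312×10^7 Pa.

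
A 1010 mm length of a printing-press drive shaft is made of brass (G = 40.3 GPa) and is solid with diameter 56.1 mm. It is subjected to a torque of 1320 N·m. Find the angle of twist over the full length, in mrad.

34.0 mrad

J = πd⁴/32 = π(0.0561)⁴/32 = 9.724×10^-7 m⁴.
θ = T·L/(G·J) = 1320 × 1.01 / (40.3×10⁹ × 9.724×10^-7) = 0.03402 rad.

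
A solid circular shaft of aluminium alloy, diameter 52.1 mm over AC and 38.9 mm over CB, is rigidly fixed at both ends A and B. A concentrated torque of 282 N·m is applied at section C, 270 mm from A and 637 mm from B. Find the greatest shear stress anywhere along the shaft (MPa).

8.97 MPa

Compatibility: T_A·a/J_AC = T_B·b/J_CB with T_A + T_B = T₀.
J_AC = 7.23×10^-7 m⁴, J_CB = 2.25×10^-7 m⁴, so T_A = T₀·(J_AC/a)/((J_AC/a)+(J_CB/b)) = 249.2 N·m, T_B = 32.82 N·m.
τ in each portion: τ_AC = 8.97×10^6 Pa, τ_CB = 2.84×10^6 Pa; maximum is in AC.
τ_max = T_AC·r/J = 249.2·0.0261/7.23×10^-7 = 8.974×10^6 Pa.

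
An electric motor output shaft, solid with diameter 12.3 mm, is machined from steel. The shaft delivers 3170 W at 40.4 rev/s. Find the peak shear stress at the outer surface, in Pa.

3.42e7 Pa

ω = 2π·40.4 = 253.8 rad/s, so T = P/ω = 3170 / 253.8 = 12.49 N·m.
J = πd⁴/32 = π(0.0123)⁴/32 = 2.247×10^-9 m⁴.
τ_max = T·r/J = 12.49 × 0.00615 / 2.247×10^-9 = 3.418×10^7 Pa.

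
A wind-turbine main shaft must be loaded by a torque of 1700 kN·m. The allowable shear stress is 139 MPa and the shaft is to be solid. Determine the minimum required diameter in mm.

For a solid shaft τ_max = 16T/(πd³), so d = (16T/(π τ_allow))^(1/3) = (16·1.700e6/(π·1.39×10^8))^(1/3) = 0.3964 m.

396 mm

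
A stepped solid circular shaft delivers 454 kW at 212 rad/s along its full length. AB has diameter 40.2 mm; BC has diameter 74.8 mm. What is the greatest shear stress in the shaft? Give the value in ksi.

24.3 ksi

ω = 212 rad/s, so T = P/ω = 454×10³ / 212.0 = 2142 N·m.
Under the same torque, τ_max = 16T/(πd³) is largest where d is smallest — segment AB (d = 40.2 mm).
τ_max = 16·2142/(π·(0.0402)³) = 1.679×10^8 Pa.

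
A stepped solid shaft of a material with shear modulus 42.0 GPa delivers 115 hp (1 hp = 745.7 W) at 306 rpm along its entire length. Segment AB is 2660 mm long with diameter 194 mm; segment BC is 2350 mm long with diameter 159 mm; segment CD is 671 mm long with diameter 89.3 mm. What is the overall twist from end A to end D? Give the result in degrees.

ω = 2π·306/60 = 32.04 rad/s, so T = P/ω = 115×745.7 / 32.04 = 2676 N·m.
J_AB = π(0.194)⁴/32 = 1.39×10^-4 m⁴; J_BC = π(0.159)⁴/32 = 6.27×10^-5 m⁴; J_CD = π(0.0893)⁴/32 = 6.24×10^-6 m⁴.
θ = (T/G)·Σ L_i/J_i = (2676/42.0×10⁹)·(2.66/1.39×10^-4 + 2.35/6.27×10^-5 + 0.671/6.24×10^-6) = 0.01045 rad.

0.599°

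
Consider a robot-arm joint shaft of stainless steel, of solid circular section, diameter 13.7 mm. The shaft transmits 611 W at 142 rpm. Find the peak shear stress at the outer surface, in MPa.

ω = 2π·142/60 = 14.87 rad/s, so T = P/ω = 611 / 14.87 = 41.09 N·m.
J = πd⁴/32 = π(0.0137)⁴/32 = 3.458×10^-9 m⁴.
τ_max = T·r/J = 41.09 × 0.00685 / 3.458×10^-9 = 8.138×10^7 Pa.

81.4 MPa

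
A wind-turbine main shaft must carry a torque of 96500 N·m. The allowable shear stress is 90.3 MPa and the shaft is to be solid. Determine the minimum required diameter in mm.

176 mm

For a solid shaft τ_max = 16T/(πd³), so d = (16T/(π τ_allow))^(1/3) = (16·96500/(π·9.03×10^7))^(1/3) = 0.1759 m.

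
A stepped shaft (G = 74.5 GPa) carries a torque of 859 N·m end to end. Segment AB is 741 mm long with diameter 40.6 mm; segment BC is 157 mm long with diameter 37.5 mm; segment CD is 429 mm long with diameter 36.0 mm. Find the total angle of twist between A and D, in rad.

J_AB = π(0.0406)⁴/32 = 2.67×10^-7 m⁴; J_BC = π(0.0375)⁴/32 = 1.94×10^-7 m⁴; J_CD = π(0.0360)⁴/32 = 1.65×10^-7 m⁴.
θ = (T/G)·Σ L_i/J_i = (859.0/74.5×10⁹)·(0.741/2.67×10^-7 + 0.157/1.94×10^-7 + 0.429/1.65×10^-7) = 0.07135 rad.

0.0714 rad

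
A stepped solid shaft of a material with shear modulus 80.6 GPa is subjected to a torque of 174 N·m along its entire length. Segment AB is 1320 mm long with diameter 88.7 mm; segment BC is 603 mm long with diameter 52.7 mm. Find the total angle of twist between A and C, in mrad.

2.19 mrad

J_AB = π(0.0887)⁴/32 = 6.08×10^-6 m⁴; J_BC = π(0.0527)⁴/32 = 7.57×10^-7 m⁴.
θ = (T/G)·Σ L_i/J_i = (174.0/80.6×10⁹)·(1.32/6.08×10^-6 + 0.603/7.57×10^-7) = 2.188×10^-3 rad.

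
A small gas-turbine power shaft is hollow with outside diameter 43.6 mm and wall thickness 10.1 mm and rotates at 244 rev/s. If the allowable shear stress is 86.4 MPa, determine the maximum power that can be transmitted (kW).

1980 kW

J = π(d_o⁴ − d_i⁴)/32 = π(0.0436⁴ − 0.0234⁴)/32 = 3.253×10^-7 m⁴.
T_max = τ_allow·J/r = 8.64×10^7 × 3.253×10^-7 / 0.0218 = 1289 N·m.
ω = 2π·244 = 1533 rad/s, so P_max = T_max·ω = 1.977×10^6 W.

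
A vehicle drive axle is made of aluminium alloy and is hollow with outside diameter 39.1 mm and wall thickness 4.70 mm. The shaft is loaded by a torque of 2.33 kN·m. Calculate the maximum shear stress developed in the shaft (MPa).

J = π(d_o⁴ − d_i⁴)/32 = π(0.0391⁴ − 0.0297⁴)/32 = 1.531×10^-7 m⁴.
τ_max = T·r/J = 2330 × 0.0196 / 1.531×10^-7 = 2.976×10^8 Pa.

298 MPa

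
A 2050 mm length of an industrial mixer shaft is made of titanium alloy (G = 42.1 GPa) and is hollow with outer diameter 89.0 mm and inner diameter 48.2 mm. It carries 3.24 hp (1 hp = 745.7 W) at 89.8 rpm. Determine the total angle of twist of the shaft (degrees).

0.127°

ω = 2π·89.8/60 = 9.404 rad/s, so T = P/ω = 3.24×745.7 / 9.404 = 256.9 N·m.
J = π(d_o⁴ − d_i⁴)/32 = π(0.0890⁴ − 0.0482⁴)/32 = 5.630×10^-6 m⁴.
θ = T·L/(G·J) = 256.9 × 2.05 / (42.1×10⁹ × 5.630×10^-6) = 2.222×10^-3 rad.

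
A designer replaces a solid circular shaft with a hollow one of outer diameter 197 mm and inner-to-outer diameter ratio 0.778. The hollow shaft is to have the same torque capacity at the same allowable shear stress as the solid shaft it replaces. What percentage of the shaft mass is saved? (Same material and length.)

46.5 %

Equal τ_max and T ⇒ the solid shaft needs d_s³ = d_o³(1−k⁴), so d_s = 197·(1−0.778⁴)^(1/3) = 169.2 mm.
Area ratio A_h/A_s = d_o²(1−k²)/d_s² = (1−k²)/(1−k⁴)^(2/3) = 0.5350.
Mass saving = 1 − 0.5350 = 46.5 %.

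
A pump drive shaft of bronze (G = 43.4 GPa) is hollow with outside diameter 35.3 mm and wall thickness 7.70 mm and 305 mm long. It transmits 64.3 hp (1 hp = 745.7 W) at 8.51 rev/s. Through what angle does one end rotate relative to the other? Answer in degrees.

2.63°

ω = 2π·8.51 = 53.47 rad/s, so T = P/ω = 64.3×745.7 / 53.47 = 896.7 N·m.
J = π(d_o⁴ − d_i⁴)/32 = π(0.0353⁴ − 0.0199⁴)/32 = 1.370×10^-7 m⁴.
θ = T·L/(G·J) = 896.7 × 0.305 / (43.4×10⁹ × 1.370×10^-7) = 0.04599 rad.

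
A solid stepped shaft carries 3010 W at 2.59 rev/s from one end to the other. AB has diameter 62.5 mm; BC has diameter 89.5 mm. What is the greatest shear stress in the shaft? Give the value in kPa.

ω = 2π·2.59 = 16.27 rad/s, so T = P/ω = 3010 / 16.27 = 185.0 N·m.
Under the same torque, τ_max = 16T/(πd³) is largest where d is smallest — segment AB (d = 62.5 mm).
τ_max = 16·185.0/(π·(0.0625)³) = 3.858×10^6 Pa.

3860 kPa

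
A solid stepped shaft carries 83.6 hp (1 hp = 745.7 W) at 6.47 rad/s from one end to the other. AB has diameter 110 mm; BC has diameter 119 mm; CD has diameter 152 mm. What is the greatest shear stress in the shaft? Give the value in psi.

5350 psi

ω = 6.47 rad/s, so T = P/ω = 83.6×745.7 / 6.470 = 9635 N·m.
Under the same torque, τ_max = 16T/(πd³) is largest where d is smallest — segment AB (d = 110 mm).
τ_max = 16·9635/(π·(0.110)³) = 3.687×10^7 Pa.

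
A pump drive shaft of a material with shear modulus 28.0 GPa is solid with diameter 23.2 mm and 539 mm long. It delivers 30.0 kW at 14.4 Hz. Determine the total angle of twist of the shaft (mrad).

224 mrad

ω = 2π·14.4 = 90.48 rad/s, so T = P/ω = 30.0×10³ / 90.48 = 331.6 N·m.
J = πd⁴/32 = π(0.0232)⁴/32 = 2.844×10^-8 m⁴.
θ = T·L/(G·J) = 331.6 × 0.539 / (28.0×10⁹ × 2.844×10^-8) = 0.2244 rad.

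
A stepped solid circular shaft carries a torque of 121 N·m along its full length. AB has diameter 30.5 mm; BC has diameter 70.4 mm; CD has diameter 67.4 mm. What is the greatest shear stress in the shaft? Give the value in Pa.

2.17e7 Pa

Under the same torque, τ_max = 16T/(πd³) is largest where d is smallest — segment AB (d = 30.5 mm).
τ_max = 16·121.0/(π·(0.0305)³) = 2.172×10^7 Pa.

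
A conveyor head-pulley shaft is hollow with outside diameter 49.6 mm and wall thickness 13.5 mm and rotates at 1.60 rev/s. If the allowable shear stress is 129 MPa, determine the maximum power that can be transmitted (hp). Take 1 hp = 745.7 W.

J = π(d_o⁴ − d_i⁴)/32 = π(0.0496⁴ − 0.0226⁴)/32 = 5.686×10^-7 m⁴.
T_max = τ_allow·J/r = 1.29×10^8 × 5.686×10^-7 / 0.0248 = 2958 N·m.
ω = 2π·1.60 = 10.05 rad/s, so P_max = T_max·ω = 2.973×10^4 W.

39.9 hp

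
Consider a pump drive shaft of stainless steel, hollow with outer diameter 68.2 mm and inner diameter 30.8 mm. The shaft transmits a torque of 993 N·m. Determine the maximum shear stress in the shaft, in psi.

J = π(d_o⁴ − d_i⁴)/32 = π(0.0682⁴ − 0.0308⁴)/32 = 2.036×10^-6 m⁴.
τ_max = T·r/J = 993.0 × 0.0341 / 2.036×10^-6 = 1.663×10^7 Pa.

2410 psi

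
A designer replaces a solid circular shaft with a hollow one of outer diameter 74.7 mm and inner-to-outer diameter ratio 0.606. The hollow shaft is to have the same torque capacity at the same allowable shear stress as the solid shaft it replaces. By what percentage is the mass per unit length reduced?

30.3 %

Equal τ_max and T ⇒ the solid shaft needs d_s³ = d_o³(1−k⁴), so d_s = 74.7·(1−0.606⁴)^(1/3) = 71.18 mm.
Area ratio A_h/A_s = d_o²(1−k²)/d_s² = (1−k²)/(1−k⁴)^(2/3) = 0.6969.
Mass saving = 1 − 0.6969 = 30.3 %.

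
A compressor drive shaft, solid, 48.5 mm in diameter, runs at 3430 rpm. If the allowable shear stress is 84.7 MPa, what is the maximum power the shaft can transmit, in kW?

J = πd⁴/32 = π(0.0485)⁴/32 = 5.432×10^-7 m⁴.
T_max = τ_allow·J/r = 8.47×10^7 × 5.432×10^-7 / 0.0243 = 1897 N·m.
ω = 2π·3430/60 = 359.2 rad/s, so P_max = T_max·ω = 6.815×10^5 W.

681 kW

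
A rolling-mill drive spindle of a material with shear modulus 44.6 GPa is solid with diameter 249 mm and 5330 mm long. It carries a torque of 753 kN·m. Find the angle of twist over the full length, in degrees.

13.7°

J = πd⁴/32 = π(0.249)⁴/32 = 3.774×10^-4 m⁴.
θ = T·L/(G·J) = 753000 × 5.33 / (44.6×10⁹ × 3.774×10^-4) = 0.2384 rad.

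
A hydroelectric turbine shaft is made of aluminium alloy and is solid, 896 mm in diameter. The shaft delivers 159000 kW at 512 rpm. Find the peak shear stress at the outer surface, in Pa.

2.10e7 Pa

ω = 2π·512/60 = 53.62 rad/s, so T = P/ω = 159000×10³ / 53.62 = 2.966e6 N·m.
J = πd⁴/32 = π(0.896)⁴/32 = 0.06327 m⁴.
τ_max = T·r/J = 2.966e6 × 0.448 / 0.06327 = 2.100×10^7 Pa.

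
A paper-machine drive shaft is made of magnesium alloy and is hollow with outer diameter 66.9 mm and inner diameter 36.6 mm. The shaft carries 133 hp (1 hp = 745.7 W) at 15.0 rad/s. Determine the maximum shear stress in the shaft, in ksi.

ω = 15.0 rad/s, so T = P/ω = 133×745.7 / 15.00 = 6612 N·m.
J = π(d_o⁴ − d_i⁴)/32 = π(0.0669⁴ − 0.0366⁴)/32 = 1.790×10^-6 m⁴.
τ_max = T·r/J = 6612 × 0.0335 / 1.790×10^-6 = 1.235×10^8 Pa.

17.9 ksi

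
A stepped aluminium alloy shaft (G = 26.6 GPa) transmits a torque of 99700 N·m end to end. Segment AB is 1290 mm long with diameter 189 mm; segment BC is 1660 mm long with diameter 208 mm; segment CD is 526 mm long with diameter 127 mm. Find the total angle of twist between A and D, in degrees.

8.57°

J_AB = π(0.189)⁴/32 = 1.25×10^-4 m⁴; J_BC = π(0.208)⁴/32 = 1.84×10^-4 m⁴; J_CD = π(0.127)⁴/32 = 2.55×10^-5 m⁴.
θ = (T/G)·Σ L_i/J_i = (99700/26.6×10⁹)·(1.29/1.25×10^-4 + 1.66/1.84×10^-4 + 0.526/2.55×10^-5) = 0.1496 rad.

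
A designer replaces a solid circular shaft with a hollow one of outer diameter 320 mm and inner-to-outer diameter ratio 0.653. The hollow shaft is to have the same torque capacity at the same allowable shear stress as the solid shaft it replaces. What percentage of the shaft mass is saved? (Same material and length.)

34.4 %

Equal τ_max and T ⇒ the solid shaft needs d_s³ = d_o³(1−k⁴), so d_s = 320·(1−0.653⁴)^(1/3) = 299.3 mm.
Area ratio A_h/A_s = d_o²(1−k²)/d_s² = (1−k²)/(1−k⁴)^(2/3) = 0.6557.
Mass saving = 1 − 0.6557 = 34.4 %.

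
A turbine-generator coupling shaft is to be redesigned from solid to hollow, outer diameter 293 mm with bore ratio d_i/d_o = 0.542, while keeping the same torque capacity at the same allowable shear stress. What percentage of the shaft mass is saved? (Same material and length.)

25.0 %

Equal τ_max and T ⇒ the solid shaft needs d_s³ = d_o³(1−k⁴), so d_s = 293·(1−0.542⁴)^(1/3) = 284.3 mm.
Area ratio A_h/A_s = d_o²(1−k²)/d_s² = (1−k²)/(1−k⁴)^(2/3) = 0.7500.
Mass saving = 1 − 0.7500 = 25.0 %.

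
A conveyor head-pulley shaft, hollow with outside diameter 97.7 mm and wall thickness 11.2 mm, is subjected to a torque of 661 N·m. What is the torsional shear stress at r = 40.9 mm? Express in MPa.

4.67 MPa

J = π(d_o⁴ − d_i⁴)/32 = π(0.0977⁴ − 0.0753⁴)/32 = 5.789×10^-6 m⁴.
Shear stress varies linearly with radius: τ = T·r/J = 661.0 × 0.0409 / 5.789×10^-6 = 4.670×10^6 Pa.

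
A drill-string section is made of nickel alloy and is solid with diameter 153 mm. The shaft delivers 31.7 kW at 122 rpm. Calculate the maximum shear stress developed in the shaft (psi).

512 psi

ω = 2π·122/60 = 12.78 rad/s, so T = P/ω = 31.7×10³ / 12.78 = 2481 N·m.
J = πd⁴/32 = π(0.153)⁴/32 = 5.380×10^-5 m⁴.
τ_max = T·r/J = 2481 × 0.0765 / 5.380×10^-5 = 3.528×10^6 Pa.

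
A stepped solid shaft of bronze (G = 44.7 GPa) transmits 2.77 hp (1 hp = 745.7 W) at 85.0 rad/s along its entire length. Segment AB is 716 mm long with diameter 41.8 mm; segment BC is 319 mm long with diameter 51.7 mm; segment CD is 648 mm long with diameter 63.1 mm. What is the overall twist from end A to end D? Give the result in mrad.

ω = 85.0 rad/s, so T = P/ω = 2.77×745.7 / 85.00 = 24.30 N·m.
J_AB = π(0.0418)⁴/32 = 3.00×10^-7 m⁴; J_BC = π(0.0517)⁴/32 = 7.01×10^-7 m⁴; J_CD = π(0.0631)⁴/32 = 1.56×10^-6 m⁴.
θ = (T/G)·Σ L_i/J_i = (24.30/44.7×10⁹)·(0.716/3.00×10^-7 + 0.319/7.01×10^-7 + 0.648/1.56×10^-6) = 1.772×10^-3 rad.

1.77 mrad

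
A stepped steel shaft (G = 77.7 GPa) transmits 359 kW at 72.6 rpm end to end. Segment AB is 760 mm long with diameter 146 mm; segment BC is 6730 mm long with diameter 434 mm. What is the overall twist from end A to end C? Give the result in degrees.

ω = 2π·72.6/60 = 7.603 rad/s, so T = P/ω = 359×10³ / 7.603 = 47220 N·m.
J_AB = π(0.146)⁴/32 = 4.46×10^-5 m⁴; J_BC = π(0.434)⁴/32 = 3.48×10^-3 m⁴.
θ = (T/G)·Σ L_i/J_i = (47220/77.7×10⁹)·(0.760/4.46×10^-5 + 6.73/3.48×10^-3) = 0.01153 rad.

0.661°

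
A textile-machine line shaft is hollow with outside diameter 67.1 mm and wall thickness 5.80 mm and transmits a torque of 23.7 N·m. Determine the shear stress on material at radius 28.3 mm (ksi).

0.0919 ksi

J = π(d_o⁴ − d_i⁴)/32 = π(0.0671⁴ − 0.0555⁴)/32 = 1.059×10^-6 m⁴.
Shear stress varies linearly with radius: τ = T·r/J = 23.70 × 0.0283 / 1.059×10^-6 = 6.335×10^5 Pa.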